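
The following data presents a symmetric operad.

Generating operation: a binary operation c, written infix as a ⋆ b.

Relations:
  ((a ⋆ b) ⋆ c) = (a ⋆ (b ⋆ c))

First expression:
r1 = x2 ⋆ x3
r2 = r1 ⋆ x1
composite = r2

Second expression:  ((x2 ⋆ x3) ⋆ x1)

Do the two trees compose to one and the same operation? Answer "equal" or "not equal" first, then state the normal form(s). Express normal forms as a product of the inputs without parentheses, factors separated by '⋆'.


Reducing the first expression gives x2 ⋆ x3 ⋆ x1
Reducing the second expression gives x2 ⋆ x3 ⋆ x1
One common form — equal.

equal — both sides give x2 ⋆ x3 ⋆ x1


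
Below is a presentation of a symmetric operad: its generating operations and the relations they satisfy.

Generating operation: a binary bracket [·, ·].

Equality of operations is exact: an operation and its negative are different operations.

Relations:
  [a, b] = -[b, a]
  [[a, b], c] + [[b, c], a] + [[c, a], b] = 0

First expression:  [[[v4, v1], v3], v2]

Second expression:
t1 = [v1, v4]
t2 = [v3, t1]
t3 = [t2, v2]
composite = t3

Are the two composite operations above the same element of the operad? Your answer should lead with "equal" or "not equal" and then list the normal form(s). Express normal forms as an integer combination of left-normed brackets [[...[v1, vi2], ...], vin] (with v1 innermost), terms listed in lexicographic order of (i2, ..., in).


equal; the common form is -[[[v1, v4], v3], v2]

The first expression, normalized: -[[[v1, v4], v3], v2]
The second expression, normalized: -[[[v1, v4], v3], v2]
The normal forms match — equal.


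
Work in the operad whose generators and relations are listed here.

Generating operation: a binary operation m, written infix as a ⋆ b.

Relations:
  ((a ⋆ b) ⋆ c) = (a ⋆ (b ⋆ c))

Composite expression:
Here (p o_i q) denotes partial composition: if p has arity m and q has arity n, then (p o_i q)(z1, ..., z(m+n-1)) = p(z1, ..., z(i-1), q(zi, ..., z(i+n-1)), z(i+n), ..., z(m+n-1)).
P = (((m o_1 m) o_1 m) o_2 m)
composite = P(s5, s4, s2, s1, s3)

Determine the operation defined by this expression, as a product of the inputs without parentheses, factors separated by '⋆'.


s5 ⋆ s4 ⋆ s2 ⋆ s1 ⋆ s3


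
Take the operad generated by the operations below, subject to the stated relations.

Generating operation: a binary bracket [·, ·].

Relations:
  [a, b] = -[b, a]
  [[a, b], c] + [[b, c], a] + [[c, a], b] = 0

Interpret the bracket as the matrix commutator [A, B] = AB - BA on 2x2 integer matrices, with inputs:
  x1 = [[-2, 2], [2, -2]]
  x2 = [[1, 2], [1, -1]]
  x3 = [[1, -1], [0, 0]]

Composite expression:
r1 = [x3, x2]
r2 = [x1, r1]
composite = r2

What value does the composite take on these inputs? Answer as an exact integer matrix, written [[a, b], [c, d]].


[[-10, 4], [-4, 10]]

[x3, x2] = [[-1, 4], [-1, 1]]
[x1, [x3, x2]] = [[-10, 4], [-4, 10]]


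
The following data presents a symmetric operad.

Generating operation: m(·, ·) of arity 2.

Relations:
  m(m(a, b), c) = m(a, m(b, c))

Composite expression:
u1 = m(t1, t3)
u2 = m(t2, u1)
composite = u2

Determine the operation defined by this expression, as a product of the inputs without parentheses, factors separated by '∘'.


t2 ∘ t1 ∘ t3

Key point: m is associative — brackets drop, the t-order remains.
m(t1, t3) linearizes to t1 ∘ t3
m(t2, m(t1, t3)) linearizes to t2 ∘ t1 ∘ t3


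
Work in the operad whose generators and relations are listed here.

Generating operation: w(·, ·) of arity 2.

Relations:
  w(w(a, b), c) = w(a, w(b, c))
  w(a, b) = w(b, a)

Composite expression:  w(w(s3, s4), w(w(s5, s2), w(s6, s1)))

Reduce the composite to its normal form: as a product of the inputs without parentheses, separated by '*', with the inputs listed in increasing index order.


s1 * s2 * s3 * s4 * s5 * s6

Key point: w commutes, so take the s-inputs in any fixed order.
w(s3, s4) linearizes to s3 * s4
w(s5, s2) linearizes to s5 * s2
w(s6, s1) linearizes to s6 * s1
w(w(s5, s2), w(s6, s1)) linearizes to s5 * s2 * s6 * s1
w(w(s3, s4), w(w(s5, s2), w(s6, s1))) linearizes to s3 * s4 * s5 * s2 * s6 * s1
reordering the factors by index: s1 * s2 * s3 * s4 * s5 * s6


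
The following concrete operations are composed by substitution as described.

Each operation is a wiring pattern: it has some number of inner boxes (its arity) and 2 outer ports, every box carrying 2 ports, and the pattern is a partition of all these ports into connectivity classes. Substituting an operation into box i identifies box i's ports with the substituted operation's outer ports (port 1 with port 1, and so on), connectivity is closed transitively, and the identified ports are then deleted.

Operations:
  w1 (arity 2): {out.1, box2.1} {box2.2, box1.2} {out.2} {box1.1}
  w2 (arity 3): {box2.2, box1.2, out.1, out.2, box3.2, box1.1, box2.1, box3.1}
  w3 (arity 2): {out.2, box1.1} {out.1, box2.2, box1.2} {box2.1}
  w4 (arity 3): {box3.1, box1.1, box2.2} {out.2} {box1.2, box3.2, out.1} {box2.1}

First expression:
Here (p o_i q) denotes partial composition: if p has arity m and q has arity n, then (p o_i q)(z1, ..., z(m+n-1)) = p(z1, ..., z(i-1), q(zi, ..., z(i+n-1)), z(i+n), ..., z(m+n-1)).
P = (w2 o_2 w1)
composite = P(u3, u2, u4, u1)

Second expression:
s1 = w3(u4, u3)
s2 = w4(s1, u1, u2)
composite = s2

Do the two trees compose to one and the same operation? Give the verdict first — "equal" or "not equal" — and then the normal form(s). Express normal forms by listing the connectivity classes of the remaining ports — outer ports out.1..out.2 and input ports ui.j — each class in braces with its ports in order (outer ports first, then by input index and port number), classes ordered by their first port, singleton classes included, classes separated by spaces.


The first expression, normalized: {out.1, out.2, u1.1, u1.2, u3.1, u3.2, u4.1} {u2.1} {u2.2, u4.2}
The second expression, normalized: {out.1, u2.2, u4.1} {out.2} {u1.1} {u1.2, u2.1, u3.2, u4.2} {u3.1}
The forms do not match — not equal.

not equal; first: {out.1, out.2, u1.1, u1.2, u3.1, u3.2, u4.1} {u2.1} {u2.2, u4.2}; second: {out.1, u2.2, u4.1} {out.2} {u1.1} {u1.2, u2.1, u3.2, u4.2} {u3.1}


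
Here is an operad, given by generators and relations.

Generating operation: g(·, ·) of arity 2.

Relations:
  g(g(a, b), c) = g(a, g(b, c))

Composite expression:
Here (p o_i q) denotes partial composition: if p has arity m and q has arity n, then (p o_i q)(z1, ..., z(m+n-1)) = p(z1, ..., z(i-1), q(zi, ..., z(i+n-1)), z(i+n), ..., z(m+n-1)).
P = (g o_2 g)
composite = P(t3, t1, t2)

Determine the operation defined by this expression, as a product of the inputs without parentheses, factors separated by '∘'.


The g-tree's shape is irrelevant; the t-reading-order decides.
g(t1, t2) unparenthesizes to t1 ∘ t2
g(t3, g(t1, t2)) unparenthesizes to t3 ∘ t1 ∘ t2

t3 ∘ t1 ∘ t2


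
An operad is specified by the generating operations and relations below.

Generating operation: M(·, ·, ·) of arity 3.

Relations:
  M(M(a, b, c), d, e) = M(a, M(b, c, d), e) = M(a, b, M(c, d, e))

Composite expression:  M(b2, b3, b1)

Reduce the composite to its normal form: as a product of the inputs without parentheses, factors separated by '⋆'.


b2 ⋆ b3 ⋆ b1

The M-tree's shape is irrelevant; the b-reading-order decides.
M(b2, b3, b1) flattens to b2 ⋆ b3 ⋆ b1


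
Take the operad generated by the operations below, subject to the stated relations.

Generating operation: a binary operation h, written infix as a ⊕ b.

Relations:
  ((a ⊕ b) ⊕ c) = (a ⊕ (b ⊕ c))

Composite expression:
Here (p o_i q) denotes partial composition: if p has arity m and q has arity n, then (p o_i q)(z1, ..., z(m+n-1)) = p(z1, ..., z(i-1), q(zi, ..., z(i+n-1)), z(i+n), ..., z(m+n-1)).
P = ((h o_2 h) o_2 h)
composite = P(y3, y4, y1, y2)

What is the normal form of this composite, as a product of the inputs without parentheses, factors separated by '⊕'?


Key point: h is associative — brackets drop, the y-order remains.
(y4 ⊕ y1) collapses to y4 ⊕ y1
((y4 ⊕ y1) ⊕ y2) collapses to y4 ⊕ y1 ⊕ y2
(y3 ⊕ ((y4 ⊕ y1) ⊕ y2)) collapses to y3 ⊕ y4 ⊕ y1 ⊕ y2

y3 ⊕ y4 ⊕ y1 ⊕ y2


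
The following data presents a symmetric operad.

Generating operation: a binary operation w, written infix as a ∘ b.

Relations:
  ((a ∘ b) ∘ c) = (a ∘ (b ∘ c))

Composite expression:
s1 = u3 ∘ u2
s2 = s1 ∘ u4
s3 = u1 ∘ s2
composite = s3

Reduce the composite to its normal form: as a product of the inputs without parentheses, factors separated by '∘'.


u1 ∘ u3 ∘ u2 ∘ u4

All parenthesizations of w agree; list the u-inputs left to right.
(u3 ∘ u2) reduces to u3 ∘ u2
((u3 ∘ u2) ∘ u4) reduces to u3 ∘ u2 ∘ u4
(u1 ∘ ((u3 ∘ u2) ∘ u4)) reduces to u1 ∘ u3 ∘ u2 ∘ u4


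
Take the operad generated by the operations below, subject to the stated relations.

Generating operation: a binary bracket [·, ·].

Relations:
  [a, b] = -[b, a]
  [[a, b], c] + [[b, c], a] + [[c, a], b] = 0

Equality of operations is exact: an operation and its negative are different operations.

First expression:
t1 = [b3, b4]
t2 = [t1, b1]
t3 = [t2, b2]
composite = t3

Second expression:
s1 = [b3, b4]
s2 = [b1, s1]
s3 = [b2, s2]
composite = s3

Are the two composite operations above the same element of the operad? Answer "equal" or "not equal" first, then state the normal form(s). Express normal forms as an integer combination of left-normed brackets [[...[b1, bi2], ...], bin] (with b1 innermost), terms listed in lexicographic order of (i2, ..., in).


equal — both sides give -[[[b1, b3], b4], b2] + [[[b1, b4], b3], b2]

Reducing the first expression gives -[[[b1, b3], b4], b2] + [[[b1, b4], b3], b2]
Reducing the second expression gives -[[[b1, b3], b4], b2] + [[[b1, b4], b3], b2]
The normal forms match — equal.


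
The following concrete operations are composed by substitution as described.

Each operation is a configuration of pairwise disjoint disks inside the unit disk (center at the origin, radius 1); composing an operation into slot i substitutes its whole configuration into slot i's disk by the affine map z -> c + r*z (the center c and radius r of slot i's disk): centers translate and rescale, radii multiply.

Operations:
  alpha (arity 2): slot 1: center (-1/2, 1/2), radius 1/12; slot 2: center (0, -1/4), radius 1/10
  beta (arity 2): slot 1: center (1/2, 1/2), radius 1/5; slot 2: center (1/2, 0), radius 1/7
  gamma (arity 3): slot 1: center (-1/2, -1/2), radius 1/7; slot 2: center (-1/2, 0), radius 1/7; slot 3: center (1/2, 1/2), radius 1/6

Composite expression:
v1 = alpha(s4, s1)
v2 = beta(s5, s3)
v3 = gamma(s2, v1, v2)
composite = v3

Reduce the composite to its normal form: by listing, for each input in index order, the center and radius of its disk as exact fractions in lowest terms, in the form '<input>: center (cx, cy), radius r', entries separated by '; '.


s1: center (-1/2, -1/28), radius 1/70; s2: center (-1/2, -1/2), radius 1/7; s3: center (7/12, 1/2), radius 1/42; s4: center (-4/7, 1/14), radius 1/84; s5: center (7/12, 7/12), radius 1/30

Each s-disk chains the slot maps above it in gamma; radii multiply.
s2: after 1 affine step, its disk has center (-1/2, -1/2), radius 1/7
s4: after 2 affine steps, its disk has center (-4/7, 1/14), radius 1/84
s1: after 2 affine steps, its disk has center (-1/2, -1/28), radius 1/70
s5: after 2 affine steps, its disk has center (7/12, 7/12), radius 1/30
s3: after 2 affine steps, its disk has center (7/12, 1/2), radius 1/42


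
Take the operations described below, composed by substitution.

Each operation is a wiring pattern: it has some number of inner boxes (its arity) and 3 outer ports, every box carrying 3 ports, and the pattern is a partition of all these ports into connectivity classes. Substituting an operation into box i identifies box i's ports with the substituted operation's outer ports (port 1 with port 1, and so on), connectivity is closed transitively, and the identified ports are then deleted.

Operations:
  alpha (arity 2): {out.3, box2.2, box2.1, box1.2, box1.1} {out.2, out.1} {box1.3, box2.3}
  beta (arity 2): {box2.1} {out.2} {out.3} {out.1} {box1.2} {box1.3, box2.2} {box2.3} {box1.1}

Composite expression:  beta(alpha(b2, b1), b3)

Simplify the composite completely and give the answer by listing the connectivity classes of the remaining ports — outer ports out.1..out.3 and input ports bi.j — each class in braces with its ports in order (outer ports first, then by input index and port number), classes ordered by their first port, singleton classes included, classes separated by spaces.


Two ports join when wires chain via beta-identified ports.
composing alpha on (b2, b1), with out.j its own outer ports: {out.1, out.2} {out.3, b1.1, b1.2, b2.1, b2.2} {b1.3, b2.3}
composing beta on (b2, b1, b3), with out.j its own outer ports: {out.1} {out.2} {out.3} {b1.1, b1.2, b2.1, b2.2, b3.2} {b1.3, b2.3} {b3.1} {b3.3}

{out.1} {out.2} {out.3} {b1.1, b1.2, b2.1, b2.2, b3.2} {b1.3, b2.3} {b3.1} {b3.3}


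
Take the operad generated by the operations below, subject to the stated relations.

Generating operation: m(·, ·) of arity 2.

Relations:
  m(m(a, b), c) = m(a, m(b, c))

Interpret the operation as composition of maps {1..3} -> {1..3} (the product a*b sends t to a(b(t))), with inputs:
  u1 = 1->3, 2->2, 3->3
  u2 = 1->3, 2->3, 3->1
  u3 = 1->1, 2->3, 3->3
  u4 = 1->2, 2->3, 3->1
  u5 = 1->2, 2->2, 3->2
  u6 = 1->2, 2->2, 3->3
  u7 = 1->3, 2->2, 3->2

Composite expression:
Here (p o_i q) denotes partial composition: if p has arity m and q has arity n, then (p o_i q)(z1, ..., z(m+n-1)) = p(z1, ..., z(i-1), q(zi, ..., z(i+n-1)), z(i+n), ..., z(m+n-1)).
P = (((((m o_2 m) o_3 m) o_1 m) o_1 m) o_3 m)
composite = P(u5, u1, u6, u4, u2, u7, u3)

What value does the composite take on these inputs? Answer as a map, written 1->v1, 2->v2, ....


m(u5, u1) = 1->2, 2->2, 3->2
m(u6, u4) = 1->2, 2->3, 3->2
m(m(u5, u1), m(u6, u4)) = 1->2, 2->2, 3->2
m(u7, u3) = 1->3, 2->2, 3->2
m(u2, m(u7, u3)) = 1->1, 2->3, 3->3
m(m(m(u5, u1), m(u6, u4)), m(u2, m(u7, u3))) = 1->2, 2->2, 3->2

1->2, 2->2, 3->2


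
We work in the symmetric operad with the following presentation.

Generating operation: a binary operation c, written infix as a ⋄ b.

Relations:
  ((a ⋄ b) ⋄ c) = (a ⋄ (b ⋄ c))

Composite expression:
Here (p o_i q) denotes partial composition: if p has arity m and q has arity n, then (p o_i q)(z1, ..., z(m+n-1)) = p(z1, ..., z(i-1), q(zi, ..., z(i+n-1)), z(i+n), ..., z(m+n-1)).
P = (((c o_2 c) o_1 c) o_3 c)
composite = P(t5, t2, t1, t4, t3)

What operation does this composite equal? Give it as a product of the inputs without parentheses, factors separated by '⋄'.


Key point: c is associative — brackets drop, the t-order remains.
(t5 ⋄ t2) linearizes to t5 ⋄ t2
(t1 ⋄ t4) linearizes to t1 ⋄ t4
((t1 ⋄ t4) ⋄ t3) linearizes to t1 ⋄ t4 ⋄ t3
((t5 ⋄ t2) ⋄ ((t1 ⋄ t4) ⋄ t3)) linearizes to t5 ⋄ t2 ⋄ t1 ⋄ t4 ⋄ t3

t5 ⋄ t2 ⋄ t1 ⋄ t4 ⋄ t3


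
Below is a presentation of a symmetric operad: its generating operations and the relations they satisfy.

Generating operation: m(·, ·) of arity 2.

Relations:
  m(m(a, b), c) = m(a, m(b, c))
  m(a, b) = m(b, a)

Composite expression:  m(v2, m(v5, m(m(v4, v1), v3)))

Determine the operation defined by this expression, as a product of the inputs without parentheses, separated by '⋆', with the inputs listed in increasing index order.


v1 ⋆ v2 ⋆ v3 ⋆ v4 ⋆ v5


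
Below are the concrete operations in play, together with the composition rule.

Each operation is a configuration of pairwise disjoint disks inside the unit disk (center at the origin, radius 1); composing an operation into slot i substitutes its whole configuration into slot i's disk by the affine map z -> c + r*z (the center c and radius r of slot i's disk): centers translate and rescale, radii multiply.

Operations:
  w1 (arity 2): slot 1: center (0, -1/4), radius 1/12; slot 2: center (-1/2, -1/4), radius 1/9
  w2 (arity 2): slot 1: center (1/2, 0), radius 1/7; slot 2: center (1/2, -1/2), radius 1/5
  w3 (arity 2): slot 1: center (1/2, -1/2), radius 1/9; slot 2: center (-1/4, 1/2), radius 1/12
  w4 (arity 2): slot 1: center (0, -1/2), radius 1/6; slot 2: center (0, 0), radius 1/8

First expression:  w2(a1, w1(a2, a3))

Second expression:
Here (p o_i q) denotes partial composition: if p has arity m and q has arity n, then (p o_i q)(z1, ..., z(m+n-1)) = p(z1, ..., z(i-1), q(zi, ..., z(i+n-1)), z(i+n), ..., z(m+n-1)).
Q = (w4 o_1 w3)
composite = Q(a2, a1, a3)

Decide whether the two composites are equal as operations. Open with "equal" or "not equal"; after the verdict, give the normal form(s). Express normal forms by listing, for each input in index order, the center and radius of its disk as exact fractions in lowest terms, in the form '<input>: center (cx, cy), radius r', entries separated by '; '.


not equal: they reduce to a1: center (1/2, 0), radius 1/7; a2: center (1/2, -11/20), radius 1/60; a3: center (2/5, -11/20), radius 1/45 and a1: center (-1/24, -5/12), radius 1/72; a2: center (1/12, -7/12), radius 1/54; a3: center (0, 0), radius 1/8


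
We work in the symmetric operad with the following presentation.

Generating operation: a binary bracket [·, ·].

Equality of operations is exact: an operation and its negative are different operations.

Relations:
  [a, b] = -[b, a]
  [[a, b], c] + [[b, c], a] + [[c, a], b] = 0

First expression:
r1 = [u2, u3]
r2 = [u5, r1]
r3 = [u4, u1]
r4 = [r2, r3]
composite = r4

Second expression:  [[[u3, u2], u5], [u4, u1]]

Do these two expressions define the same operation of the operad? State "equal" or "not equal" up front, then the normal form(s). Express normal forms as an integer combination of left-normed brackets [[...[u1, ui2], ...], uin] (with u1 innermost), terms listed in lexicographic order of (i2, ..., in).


equal; both compose to -[[[[u1, u4], u2], u3], u5] + [[[[u1, u4], u3], u2], u5] + [[[[u1, u4], u5], u2], u3] - [[[[u1, u4], u5], u3], u2]

In normal form, the first expression is -[[[[u1, u4], u2], u3], u5] + [[[[u1, u4], u3], u2], u5] + [[[[u1, u4], u5], u2], u3] - [[[[u1, u4], u5], u3], u2]
In normal form, the second expression is -[[[[u1, u4], u2], u3], u5] + [[[[u1, u4], u3], u2], u5] + [[[[u1, u4], u5], u2], u3] - [[[[u1, u4], u5], u3], u2]
The normal forms match — equal.


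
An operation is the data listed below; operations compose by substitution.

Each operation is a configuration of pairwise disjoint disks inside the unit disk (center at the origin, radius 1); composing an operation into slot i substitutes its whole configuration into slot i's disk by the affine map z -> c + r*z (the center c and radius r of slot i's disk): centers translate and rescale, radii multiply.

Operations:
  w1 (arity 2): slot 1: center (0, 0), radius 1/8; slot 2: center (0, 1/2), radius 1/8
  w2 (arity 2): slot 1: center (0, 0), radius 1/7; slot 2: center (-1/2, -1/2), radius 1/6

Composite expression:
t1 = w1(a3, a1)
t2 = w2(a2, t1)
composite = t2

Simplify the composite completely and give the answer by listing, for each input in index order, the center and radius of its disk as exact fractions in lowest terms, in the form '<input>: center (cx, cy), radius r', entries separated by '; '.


Only the slot chain above each a matters under w2; compose those maps.
input a2: applying the 1 nested substitution gives center (0, 0), radius 1/7
input a3: applying the 2 nested substitutions gives center (-1/2, -1/2), radius 1/48
input a1: applying the 2 nested substitutions gives center (-1/2, -5/12), radius 1/48

a1: center (-1/2, -5/12), radius 1/48; a2: center (0, 0), radius 1/7; a3: center (-1/2, -1/2), radius 1/48


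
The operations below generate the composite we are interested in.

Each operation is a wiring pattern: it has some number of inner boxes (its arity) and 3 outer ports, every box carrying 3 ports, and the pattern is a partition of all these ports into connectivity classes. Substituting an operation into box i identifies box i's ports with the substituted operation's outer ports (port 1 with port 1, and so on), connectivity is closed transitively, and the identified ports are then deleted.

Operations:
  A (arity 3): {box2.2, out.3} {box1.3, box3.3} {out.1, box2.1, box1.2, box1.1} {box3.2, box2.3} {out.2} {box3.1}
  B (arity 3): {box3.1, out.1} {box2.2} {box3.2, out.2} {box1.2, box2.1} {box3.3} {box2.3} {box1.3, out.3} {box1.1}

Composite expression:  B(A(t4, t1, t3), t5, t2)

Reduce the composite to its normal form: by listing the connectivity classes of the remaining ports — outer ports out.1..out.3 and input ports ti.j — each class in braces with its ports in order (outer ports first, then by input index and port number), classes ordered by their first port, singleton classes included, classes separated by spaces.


{out.1, t2.1} {out.2, t2.2} {out.3, t1.2} {t1.1, t4.1, t4.2} {t1.3, t3.2} {t2.3} {t3.1} {t3.3, t4.3} {t5.1} {t5.2} {t5.3}


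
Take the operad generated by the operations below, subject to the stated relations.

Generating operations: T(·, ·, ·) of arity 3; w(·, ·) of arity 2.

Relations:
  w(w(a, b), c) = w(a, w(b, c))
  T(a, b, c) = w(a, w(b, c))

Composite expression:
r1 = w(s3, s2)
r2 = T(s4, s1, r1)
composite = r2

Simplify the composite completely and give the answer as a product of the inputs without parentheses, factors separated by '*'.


s4 * s1 * s3 * s2

Every regrouping of T is equal, so read the s-inputs in written order.
w(s3, s2) spells out as s3 * s2
T(s4, s1, w(s3, s2)) spells out as s4 * s1 * s3 * s2


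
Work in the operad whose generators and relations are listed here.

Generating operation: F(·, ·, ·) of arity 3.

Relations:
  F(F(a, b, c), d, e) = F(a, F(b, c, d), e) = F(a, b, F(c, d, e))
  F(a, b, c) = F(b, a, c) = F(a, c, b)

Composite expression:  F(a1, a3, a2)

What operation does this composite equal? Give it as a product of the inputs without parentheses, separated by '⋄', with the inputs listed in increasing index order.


a1 ⋄ a2 ⋄ a3


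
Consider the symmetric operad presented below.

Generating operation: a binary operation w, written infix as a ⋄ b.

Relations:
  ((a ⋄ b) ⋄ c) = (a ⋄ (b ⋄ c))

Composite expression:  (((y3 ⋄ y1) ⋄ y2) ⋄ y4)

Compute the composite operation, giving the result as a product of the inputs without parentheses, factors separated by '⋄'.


y3 ⋄ y1 ⋄ y2 ⋄ y4

Associativity of w dissolves the nesting; only the y-input order survives.
(y3 ⋄ y1) spells out as y3 ⋄ y1
((y3 ⋄ y1) ⋄ y2) spells out as y3 ⋄ y1 ⋄ y2
(((y3 ⋄ y1) ⋄ y2) ⋄ y4) spells out as y3 ⋄ y1 ⋄ y2 ⋄ y4


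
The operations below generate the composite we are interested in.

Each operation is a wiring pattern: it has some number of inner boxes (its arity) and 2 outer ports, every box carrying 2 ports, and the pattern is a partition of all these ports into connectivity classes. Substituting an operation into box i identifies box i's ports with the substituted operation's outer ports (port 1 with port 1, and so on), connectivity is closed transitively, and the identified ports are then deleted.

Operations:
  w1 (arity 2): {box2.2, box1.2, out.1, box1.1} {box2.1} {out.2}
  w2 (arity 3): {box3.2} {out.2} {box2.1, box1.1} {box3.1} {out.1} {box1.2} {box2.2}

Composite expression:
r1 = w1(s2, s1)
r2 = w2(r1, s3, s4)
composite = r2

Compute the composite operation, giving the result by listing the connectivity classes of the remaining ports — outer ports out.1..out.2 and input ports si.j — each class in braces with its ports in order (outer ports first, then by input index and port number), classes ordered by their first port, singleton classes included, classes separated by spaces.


{out.1} {out.2} {s1.1} {s1.2, s2.1, s2.2, s3.1} {s3.2} {s4.1} {s4.2}

Connectivity passes through glued w2-boundaries; trace each wire chain.
after w1, the pattern on (s2, s1) reads {out.1, s1.2, s2.1, s2.2} {out.2} {s1.1} (out.j = its outer ports)
after w2, the pattern on (s2, s1, s3, s4) reads {out.1} {out.2} {s1.1} {s1.2, s2.1, s2.2, s3.1} {s3.2} {s4.1} {s4.2} (out.j = its outer ports)


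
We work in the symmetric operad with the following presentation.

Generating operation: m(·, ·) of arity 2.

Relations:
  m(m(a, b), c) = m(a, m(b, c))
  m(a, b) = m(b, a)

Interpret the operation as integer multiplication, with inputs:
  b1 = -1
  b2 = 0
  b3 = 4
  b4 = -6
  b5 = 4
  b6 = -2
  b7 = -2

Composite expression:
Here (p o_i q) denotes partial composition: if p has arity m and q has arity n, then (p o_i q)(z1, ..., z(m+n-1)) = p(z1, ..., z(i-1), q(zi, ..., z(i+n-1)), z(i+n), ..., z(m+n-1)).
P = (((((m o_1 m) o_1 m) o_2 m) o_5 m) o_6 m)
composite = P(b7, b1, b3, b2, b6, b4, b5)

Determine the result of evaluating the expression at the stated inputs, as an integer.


m(b1, b3) = -4
m(b7, m(b1, b3)) = 8
m(m(b7, m(b1, b3)), b2) = 0
m(b4, b5) = -24
m(b6, m(b4, b5)) = 48
m(m(m(b7, m(b1, b3)), b2), m(b6, m(b4, b5))) = 0

0


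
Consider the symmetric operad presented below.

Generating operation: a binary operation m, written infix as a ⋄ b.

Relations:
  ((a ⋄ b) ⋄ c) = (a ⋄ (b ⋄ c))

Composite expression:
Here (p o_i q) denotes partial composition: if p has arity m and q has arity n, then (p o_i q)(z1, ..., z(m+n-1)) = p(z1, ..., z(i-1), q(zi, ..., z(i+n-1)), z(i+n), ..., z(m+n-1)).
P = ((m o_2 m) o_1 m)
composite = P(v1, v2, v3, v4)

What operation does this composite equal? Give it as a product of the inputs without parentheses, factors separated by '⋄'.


v1 ⋄ v2 ⋄ v3 ⋄ v4


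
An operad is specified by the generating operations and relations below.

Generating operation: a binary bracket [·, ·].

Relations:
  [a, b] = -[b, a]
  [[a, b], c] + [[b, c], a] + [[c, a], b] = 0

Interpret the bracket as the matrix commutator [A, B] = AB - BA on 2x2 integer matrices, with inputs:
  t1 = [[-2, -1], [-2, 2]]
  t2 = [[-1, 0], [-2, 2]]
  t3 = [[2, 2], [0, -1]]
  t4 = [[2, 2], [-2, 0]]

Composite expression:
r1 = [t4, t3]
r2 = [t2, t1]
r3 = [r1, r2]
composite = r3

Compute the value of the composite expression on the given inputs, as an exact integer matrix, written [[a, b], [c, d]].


[[14, 16], [8, -14]]

[t4, t3] = [[4, -2], [-6, -4]]
[t2, t1] = [[-2, 3], [2, 2]]
[[t4, t3], [t2, t1]] = [[14, 16], [8, -14]]


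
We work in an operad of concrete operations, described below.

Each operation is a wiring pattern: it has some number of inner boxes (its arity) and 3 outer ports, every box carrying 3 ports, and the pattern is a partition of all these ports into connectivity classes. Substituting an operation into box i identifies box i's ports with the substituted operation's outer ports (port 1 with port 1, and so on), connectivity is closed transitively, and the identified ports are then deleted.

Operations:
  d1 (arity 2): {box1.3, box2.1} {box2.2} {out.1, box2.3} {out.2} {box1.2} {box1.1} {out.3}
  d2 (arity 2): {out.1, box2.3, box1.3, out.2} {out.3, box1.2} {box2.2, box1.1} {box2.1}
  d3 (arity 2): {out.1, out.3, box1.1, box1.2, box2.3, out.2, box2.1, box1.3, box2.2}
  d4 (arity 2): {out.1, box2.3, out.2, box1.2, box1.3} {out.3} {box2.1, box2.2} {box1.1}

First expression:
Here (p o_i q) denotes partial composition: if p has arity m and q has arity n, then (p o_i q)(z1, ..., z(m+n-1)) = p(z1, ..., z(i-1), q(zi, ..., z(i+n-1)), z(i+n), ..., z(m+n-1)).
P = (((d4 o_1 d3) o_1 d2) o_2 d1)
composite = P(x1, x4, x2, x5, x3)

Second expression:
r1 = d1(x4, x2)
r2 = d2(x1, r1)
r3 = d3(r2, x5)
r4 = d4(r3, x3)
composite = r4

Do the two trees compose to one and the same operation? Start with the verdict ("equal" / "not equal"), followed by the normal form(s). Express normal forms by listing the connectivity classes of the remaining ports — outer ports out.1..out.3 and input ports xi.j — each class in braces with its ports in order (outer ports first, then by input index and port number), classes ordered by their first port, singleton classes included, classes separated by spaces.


equal; the common form is {out.1, out.2, x1.2, x1.3, x3.3, x5.1, x5.2, x5.3} {out.3} {x1.1} {x2.1, x4.3} {x2.2} {x2.3} {x3.1, x3.2} {x4.1} {x4.2}

The first expression reduces to {out.1, out.2, x1.2, x1.3, x3.3, x5.1, x5.2, x5.3} {out.3} {x1.1} {x2.1, x4.3} {x2.2} {x2.3} {x3.1, x3.2} {x4.1} {x4.2}
The second expression reduces to {out.1, out.2, x1.2, x1.3, x3.3, x5.1, x5.2, x5.3} {out.3} {x1.1} {x2.1, x4.3} {x2.2} {x2.3} {x3.1, x3.2} {x4.1} {x4.2}
One common form — equal.


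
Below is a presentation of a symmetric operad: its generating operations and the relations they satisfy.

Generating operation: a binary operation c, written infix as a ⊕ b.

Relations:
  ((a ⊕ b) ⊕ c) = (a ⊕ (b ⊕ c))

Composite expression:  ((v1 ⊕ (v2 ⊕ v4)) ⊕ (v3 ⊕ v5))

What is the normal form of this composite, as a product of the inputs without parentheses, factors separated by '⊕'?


Every regrouping of c is equal, so read the v-inputs in written order.
(v2 ⊕ v4) reduces to v2 ⊕ v4
(v1 ⊕ (v2 ⊕ v4)) reduces to v1 ⊕ v2 ⊕ v4
(v3 ⊕ v5) reduces to v3 ⊕ v5
((v1 ⊕ (v2 ⊕ v4)) ⊕ (v3 ⊕ v5)) reduces to v1 ⊕ v2 ⊕ v4 ⊕ v3 ⊕ v5

v1 ⊕ v2 ⊕ v4 ⊕ v3 ⊕ v5


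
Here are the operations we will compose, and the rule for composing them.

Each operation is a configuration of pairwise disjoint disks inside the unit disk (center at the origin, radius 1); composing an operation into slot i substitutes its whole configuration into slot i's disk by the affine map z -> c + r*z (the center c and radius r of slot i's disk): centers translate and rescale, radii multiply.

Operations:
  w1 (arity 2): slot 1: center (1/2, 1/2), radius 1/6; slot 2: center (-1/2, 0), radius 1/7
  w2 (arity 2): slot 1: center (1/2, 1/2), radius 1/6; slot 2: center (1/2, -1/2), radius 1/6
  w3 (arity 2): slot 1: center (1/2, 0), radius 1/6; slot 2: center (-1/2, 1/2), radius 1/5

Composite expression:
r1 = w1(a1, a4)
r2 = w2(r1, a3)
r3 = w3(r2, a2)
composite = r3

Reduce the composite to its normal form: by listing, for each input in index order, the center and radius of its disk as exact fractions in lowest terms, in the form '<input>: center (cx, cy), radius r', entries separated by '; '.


Below w3, radii multiply path by path; the a-disk centers shift.
input a1: applying the 3 nested substitutions gives center (43/72, 7/72), radius 1/216
input a4: applying the 3 nested substitutions gives center (41/72, 1/12), radius 1/252
input a3: applying the 2 nested substitutions gives center (7/12, -1/12), radius 1/36
input a2: applying the 1 nested substitution gives center (-1/2, 1/2), radius 1/5

a1: center (43/72, 7/72), radius 1/216; a2: center (-1/2, 1/2), radius 1/5; a3: center (7/12, -1/12), radius 1/36; a4: center (41/72, 1/12), radius 1/252


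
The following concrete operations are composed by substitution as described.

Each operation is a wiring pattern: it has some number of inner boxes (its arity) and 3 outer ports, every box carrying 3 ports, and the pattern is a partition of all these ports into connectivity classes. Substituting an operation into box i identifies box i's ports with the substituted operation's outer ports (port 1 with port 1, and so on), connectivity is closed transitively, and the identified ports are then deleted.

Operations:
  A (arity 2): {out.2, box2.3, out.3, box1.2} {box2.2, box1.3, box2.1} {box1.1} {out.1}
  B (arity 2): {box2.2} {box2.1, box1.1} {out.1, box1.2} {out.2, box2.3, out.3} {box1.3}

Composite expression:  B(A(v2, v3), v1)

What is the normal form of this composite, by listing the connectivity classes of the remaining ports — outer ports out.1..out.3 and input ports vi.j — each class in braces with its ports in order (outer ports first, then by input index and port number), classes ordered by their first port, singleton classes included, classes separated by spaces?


{out.1, v2.2, v3.3} {out.2, out.3, v1.3} {v1.1} {v1.2} {v2.1} {v2.3, v3.1, v3.2}

Substituting into B glues patterns; closure does the rest.
A over (v2, v3) gives {out.1} {out.2, out.3, v2.2, v3.3} {v2.1} {v2.3, v3.1, v3.2}, out.j being that stage's outer ports
B over (v2, v3, v1) gives {out.1, v2.2, v3.3} {out.2, out.3, v1.3} {v1.1} {v1.2} {v2.1} {v2.3, v3.1, v3.2}, out.j being that stage's outer ports


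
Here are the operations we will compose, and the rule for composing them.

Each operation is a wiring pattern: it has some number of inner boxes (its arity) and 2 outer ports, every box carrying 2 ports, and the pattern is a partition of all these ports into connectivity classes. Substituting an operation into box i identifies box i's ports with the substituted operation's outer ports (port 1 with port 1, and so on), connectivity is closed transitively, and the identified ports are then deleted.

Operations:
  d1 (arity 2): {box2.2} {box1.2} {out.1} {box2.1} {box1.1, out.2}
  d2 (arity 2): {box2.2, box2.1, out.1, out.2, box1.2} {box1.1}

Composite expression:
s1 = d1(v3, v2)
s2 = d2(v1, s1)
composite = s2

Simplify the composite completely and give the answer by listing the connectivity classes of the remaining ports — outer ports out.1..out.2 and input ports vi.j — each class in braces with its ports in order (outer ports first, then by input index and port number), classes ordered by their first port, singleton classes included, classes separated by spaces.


{out.1, out.2, v1.2, v3.1} {v1.1} {v2.1} {v2.2} {v3.2}

Connectivity passes through glued d2-boundaries; trace each wire chain.
after d1, the pattern on (v3, v2) reads {out.1} {out.2, v3.1} {v2.1} {v2.2} {v3.2} (out.j = its outer ports)
after d2, the pattern on (v1, v3, v2) reads {out.1, out.2, v1.2, v3.1} {v1.1} {v2.1} {v2.2} {v3.2} (out.j = its outer ports)


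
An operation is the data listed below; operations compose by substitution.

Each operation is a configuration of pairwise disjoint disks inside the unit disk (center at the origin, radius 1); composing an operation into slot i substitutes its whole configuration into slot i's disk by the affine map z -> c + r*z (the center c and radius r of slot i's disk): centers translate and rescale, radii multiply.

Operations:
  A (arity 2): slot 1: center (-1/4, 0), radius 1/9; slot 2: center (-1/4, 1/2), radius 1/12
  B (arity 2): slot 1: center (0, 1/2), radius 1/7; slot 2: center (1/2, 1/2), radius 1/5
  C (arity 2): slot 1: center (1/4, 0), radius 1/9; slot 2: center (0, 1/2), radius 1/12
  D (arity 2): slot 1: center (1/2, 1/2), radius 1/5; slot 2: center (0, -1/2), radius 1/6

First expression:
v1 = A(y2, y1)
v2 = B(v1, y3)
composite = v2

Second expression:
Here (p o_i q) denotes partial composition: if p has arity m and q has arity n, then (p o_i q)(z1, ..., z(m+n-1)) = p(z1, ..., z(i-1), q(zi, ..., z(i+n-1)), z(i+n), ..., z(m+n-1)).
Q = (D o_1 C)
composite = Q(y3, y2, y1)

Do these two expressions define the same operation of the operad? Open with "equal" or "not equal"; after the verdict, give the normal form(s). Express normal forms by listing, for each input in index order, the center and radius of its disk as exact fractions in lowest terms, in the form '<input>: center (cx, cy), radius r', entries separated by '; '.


not equal; first: y1: center (-1/28, 4/7), radius 1/84; y2: center (-1/28, 1/2), radius 1/63; y3: center (1/2, 1/2), radius 1/5; second: y1: center (0, -1/2), radius 1/6; y2: center (1/2, 3/5), radius 1/60; y3: center (11/20, 1/2), radius 1/45

In normal form, the first expression is y1: center (-1/28, 4/7), radius 1/84; y2: center (-1/28, 1/2), radius 1/63; y3: center (1/2, 1/2), radius 1/5
In normal form, the second expression is y1: center (0, -1/2), radius 1/6; y2: center (1/2, 3/5), radius 1/60; y3: center (11/20, 1/2), radius 1/45
No match — not equal.


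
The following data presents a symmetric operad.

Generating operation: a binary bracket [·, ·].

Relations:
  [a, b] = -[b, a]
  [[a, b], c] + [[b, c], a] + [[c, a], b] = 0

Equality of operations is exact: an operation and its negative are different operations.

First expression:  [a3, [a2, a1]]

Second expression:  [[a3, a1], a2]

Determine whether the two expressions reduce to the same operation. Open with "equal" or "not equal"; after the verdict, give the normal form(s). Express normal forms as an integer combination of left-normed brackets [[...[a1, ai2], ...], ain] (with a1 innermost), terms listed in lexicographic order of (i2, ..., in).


The first expression reduces to [[a1, a2], a3]
The second expression reduces to -[[a1, a3], a2]
The forms do not match — not equal.

not equal; the first gives [[a1, a2], a3] and the second -[[a1, a3], a2]


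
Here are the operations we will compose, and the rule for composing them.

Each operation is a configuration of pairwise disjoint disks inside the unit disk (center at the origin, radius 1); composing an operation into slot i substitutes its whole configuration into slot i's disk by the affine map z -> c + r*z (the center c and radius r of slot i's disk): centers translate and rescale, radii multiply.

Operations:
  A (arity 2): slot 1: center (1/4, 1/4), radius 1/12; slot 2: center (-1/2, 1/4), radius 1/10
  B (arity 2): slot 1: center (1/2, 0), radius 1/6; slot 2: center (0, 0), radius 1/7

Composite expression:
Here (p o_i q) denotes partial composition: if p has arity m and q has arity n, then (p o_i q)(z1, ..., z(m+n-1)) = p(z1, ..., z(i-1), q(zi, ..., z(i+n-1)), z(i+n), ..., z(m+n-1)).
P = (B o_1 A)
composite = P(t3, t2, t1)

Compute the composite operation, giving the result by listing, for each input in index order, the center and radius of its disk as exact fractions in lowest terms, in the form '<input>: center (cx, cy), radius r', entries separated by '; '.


Below B, radii multiply path by path; the t-disk centers shift.
for t3, the 2-step affine chain lands on center (13/24, 1/24), radius 1/72
for t2, the 2-step affine chain lands on center (5/12, 1/24), radius 1/60
for t1, the 1-step affine chain lands on center (0, 0), radius 1/7

t1: center (0, 0), radius 1/7; t2: center (5/12, 1/24), radius 1/60; t3: center (13/24, 1/24), radius 1/72


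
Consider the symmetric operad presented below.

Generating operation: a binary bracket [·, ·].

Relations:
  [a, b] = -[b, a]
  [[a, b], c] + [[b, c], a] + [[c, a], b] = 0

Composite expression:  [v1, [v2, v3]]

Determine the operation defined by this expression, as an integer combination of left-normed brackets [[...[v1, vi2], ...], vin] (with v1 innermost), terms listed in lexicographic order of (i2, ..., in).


Antisymmetry and Jacobi reduce to v1-anchored left-normed brackets.
Composite bracket: [v1, [v2, v3]]
The bracket unfolds into 4 signed words via [a, b] = ab - ba (2^2 = 4).
Keep just the words that open with v1:
  v1v2v3 appears with sign +1, giving the term +[[v1, v2], v3]
  v1v3v2 appears with sign -1, giving the term -[[v1, v3], v2]

[[v1, v2], v3] - [[v1, v3], v2]


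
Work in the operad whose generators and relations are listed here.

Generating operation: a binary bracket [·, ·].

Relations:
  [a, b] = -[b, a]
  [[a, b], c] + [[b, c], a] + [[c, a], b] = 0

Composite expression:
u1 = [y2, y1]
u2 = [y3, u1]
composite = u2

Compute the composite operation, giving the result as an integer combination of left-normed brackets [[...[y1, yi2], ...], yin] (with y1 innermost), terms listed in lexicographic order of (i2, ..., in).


[[y1, y2], y3]

Expand each bracket as ab - ba; the y1-initial words give the coefficients.
Composite bracket: [y3, [y2, y1]]
The bracket unfolds into 4 signed words via [a, b] = ab - ba (2^2 = 4).
Keep just the words that open with y1:
  word y1y2y3 has sign +1, contributing +[[y1, y2], y3]


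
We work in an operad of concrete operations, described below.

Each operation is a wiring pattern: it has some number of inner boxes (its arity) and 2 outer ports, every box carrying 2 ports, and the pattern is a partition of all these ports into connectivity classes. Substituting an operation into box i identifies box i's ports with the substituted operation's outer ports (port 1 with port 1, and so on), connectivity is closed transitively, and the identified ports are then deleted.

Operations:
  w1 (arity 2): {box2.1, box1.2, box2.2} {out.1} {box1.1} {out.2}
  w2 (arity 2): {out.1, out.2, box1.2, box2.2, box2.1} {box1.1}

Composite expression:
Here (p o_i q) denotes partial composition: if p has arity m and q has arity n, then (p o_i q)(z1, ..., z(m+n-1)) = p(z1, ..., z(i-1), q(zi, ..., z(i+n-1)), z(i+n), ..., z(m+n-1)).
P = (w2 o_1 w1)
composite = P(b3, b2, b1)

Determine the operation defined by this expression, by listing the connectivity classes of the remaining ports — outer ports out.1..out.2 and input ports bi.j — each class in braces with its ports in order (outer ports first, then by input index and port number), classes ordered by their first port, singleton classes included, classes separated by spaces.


Treat the ports identified at w2 as solder joints: merge, then drop.
the subtree at w1 composes to {out.1} {out.2} {b2.1, b2.2, b3.2} {b3.1} on (b3, b2); out.j = own outer ports
the subtree at w2 composes to {out.1, out.2, b1.1, b1.2} {b2.1, b2.2, b3.2} {b3.1} on (b3, b2, b1); out.j = own outer ports

{out.1, out.2, b1.1, b1.2} {b2.1, b2.2, b3.2} {b3.1}
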